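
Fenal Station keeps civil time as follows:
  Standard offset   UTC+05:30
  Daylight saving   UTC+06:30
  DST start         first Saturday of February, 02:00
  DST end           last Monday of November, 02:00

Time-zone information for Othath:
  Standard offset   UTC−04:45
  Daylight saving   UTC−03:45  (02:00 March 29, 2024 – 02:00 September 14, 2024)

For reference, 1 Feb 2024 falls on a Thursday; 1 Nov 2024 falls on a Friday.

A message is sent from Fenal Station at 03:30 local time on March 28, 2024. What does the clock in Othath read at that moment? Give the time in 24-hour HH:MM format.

16:15

1 February 2024 is a Thursday, so the first Saturday is February 3.
1 November 2024 is a Friday, so Mondays fall on 4, 11, 18, 25; the last is November 25.
March 28, 2024 lies within the daylight-saving period (3 February – 25 November), so Fenal Station is on daylight time, UTC+06:30.
03:30 Fenal Station − 6h30m = 21:00 UTC (rolling into the previous day, 27 March 2024).
At the standard offset (UTC−04:45), 21:00 UTC − 4h45m = 16:15 Othath standard time.
The standard-time date in Othath, March 27, 2024, is outside the daylight-saving period (29 March – 14 September), so Othath is on standard time, UTC−04:45.
21:00 UTC − 4h45m = 16:15 Othath.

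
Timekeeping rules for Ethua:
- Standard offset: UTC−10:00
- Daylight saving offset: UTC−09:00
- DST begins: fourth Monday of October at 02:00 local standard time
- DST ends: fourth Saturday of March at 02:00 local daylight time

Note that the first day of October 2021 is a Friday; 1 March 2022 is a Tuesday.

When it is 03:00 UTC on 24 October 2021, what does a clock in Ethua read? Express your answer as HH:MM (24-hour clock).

1 October 2021 is a Friday, so the first Monday is October 4 and the fourth is October 25.
1 March 2022 is a Tuesday, so the first Saturday is March 5 and the fourth is March 26.
At the standard offset (UTC−10:00), 03:00 UTC − 10h = 17:00 Ethua standard time (rolling into the previous day, 23 October 2021).
The standard-time date in Ethua, 23 October 2021, is outside the daylight-saving period (25 October 2021 – 26 March 2022), so Ethua is on standard time, UTC−10:00.
03:00 UTC − 10h = 17:00 local (rolling into the previous day, 23 October 2021).

17:00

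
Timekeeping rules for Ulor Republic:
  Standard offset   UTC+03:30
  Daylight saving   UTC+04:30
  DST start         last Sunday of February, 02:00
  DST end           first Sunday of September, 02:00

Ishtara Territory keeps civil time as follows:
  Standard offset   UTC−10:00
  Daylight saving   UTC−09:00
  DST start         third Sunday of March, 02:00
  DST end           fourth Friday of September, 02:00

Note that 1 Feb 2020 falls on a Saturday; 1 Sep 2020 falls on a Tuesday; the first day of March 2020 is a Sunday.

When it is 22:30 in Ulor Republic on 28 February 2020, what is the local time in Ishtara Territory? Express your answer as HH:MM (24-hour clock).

1 February 2020 is a Saturday, so Sundays fall on 2, 9, 16, 23; the last is February 23.
1 September 2020 is a Tuesday, so the first Sunday is September 6.
28 February 2020 lies within the daylight-saving period (23 February – 6 September), so Ulor Republic is on daylight time, UTC+04:30.
22:30 Ulor Republic − 4h30m = 18:00 UTC.
1 March 2020 is a Sunday, so the first Sunday is March 1 and the third is March 15.
1 September 2020 is a Tuesday, so the first Friday is September 4 and the fourth is September 25.
At the standard offset (UTC−10:00), 18:00 UTC − 10h = 08:00 Ishtara Territory standard time.
The standard-time date in Ishtara Territory, 28 February 2020, is outside the daylight-saving period (15 March – 25 September), so Ishtara Territory is on standard time, UTC−10:00.
18:00 UTC − 10h = 08:00 Ishtara Territory.

08:00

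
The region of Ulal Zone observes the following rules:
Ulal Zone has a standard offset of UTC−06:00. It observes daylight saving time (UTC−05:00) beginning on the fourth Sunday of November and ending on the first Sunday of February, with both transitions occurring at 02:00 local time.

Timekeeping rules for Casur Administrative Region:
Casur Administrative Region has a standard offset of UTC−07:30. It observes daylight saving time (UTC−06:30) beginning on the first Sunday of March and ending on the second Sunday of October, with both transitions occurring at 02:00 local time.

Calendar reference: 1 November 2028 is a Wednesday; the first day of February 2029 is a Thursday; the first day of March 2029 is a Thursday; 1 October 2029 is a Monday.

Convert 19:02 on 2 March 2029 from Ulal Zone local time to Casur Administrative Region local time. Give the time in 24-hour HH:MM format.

1 November 2028 is a Wednesday, so the first Sunday is November 5 and the fourth is November 26.
1 February 2029 is a Thursday, so the first Sunday is February 4.
Daylight saving runs 26 November 2028 – 4 February 2029; 2 March 2029 is outside that window, so Ulal Zone is on standard time at UTC−06:00.
19:02 Ulal Zone + 6h = 01:02 UTC (rolling into the next day, 3 March 2029).
1 March 2029 is a Thursday, so the first Sunday is March 4.
1 October 2029 is a Monday, so the first Sunday is October 7 and the second is October 14.
At the standard offset (UTC−07:30), 01:02 UTC − 7h30m = 17:32 Casur Administrative Region standard time (rolling into the previous day, 2 March 2029).
The standard-time date in Casur Administrative Region, 2 March 2029, is outside the daylight-saving period (4 March – 14 October), so Casur Administrative Region is on standard time, UTC−07:30.
01:02 UTC − 7h30m = 17:32 Casur Administrative Region (rolling into the previous day, 2 March 2029).

17:32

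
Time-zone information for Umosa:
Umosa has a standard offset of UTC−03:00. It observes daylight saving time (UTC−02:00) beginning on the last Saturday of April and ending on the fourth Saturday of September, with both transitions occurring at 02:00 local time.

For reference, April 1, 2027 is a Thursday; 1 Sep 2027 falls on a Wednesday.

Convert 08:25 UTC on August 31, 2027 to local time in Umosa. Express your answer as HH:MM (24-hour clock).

06:25

1 April 2027 is a Thursday, so Saturdays fall on 3, 10, 17, 24; the last is April 24.
1 September 2027 is a Wednesday, so the first Saturday is September 4 and the fourth is September 25.
At the standard offset (UTC−03:00), 08:25 UTC − 3h = 05:25 Umosa standard time.
The standard-time date in Umosa, August 31, 2027, lies within the daylight-saving period (24 April – 25 September), so Umosa is on daylight time, UTC−02:00.
08:25 UTC − 2h = 06:25 local.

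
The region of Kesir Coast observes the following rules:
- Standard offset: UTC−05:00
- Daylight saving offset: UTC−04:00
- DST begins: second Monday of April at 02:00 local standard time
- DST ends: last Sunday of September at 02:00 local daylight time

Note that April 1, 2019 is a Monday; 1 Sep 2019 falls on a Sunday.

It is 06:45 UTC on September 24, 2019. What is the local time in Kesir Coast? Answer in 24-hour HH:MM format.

02:45

1 April 2019 is a Monday, so the first Monday is April 1 and the second is April 8.
1 September 2019 is a Sunday, so Sundays fall on 1, 8, 15, 22, 29; the last is September 29.
At the standard offset (UTC−05:00), 06:45 UTC − 5h = 01:45 Kesir Coast standard time.
The standard-time date in Kesir Coast, September 24, 2019, lies within the daylight-saving period (8 April – 29 September), so Kesir Coast is on daylight time, UTC−04:00.
06:45 UTC − 4h = 02:45 local.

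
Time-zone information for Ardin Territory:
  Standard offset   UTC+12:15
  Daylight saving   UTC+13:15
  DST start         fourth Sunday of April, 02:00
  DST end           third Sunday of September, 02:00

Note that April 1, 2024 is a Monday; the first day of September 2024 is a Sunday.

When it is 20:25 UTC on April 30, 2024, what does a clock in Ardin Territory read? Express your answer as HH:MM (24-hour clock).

1 April 2024 is a Monday, so the first Sunday is April 7 and the fourth is April 28.
1 September 2024 is a Sunday, so the first Sunday is September 1 and the third is September 15.
At the standard offset (UTC+12:15), 20:25 UTC + 12h15m = 08:40 Ardin Territory standard time (rolling into the next day, 1 May 2024).
The standard-time date in Ardin Territory, May 1, 2024, falls between 28 April and 15 September, so daylight saving is in effect and Ardin Territory is at UTC+13:15.
20:25 UTC + 13h15m = 09:40 local (rolling into the next day, 1 May 2024).

09:40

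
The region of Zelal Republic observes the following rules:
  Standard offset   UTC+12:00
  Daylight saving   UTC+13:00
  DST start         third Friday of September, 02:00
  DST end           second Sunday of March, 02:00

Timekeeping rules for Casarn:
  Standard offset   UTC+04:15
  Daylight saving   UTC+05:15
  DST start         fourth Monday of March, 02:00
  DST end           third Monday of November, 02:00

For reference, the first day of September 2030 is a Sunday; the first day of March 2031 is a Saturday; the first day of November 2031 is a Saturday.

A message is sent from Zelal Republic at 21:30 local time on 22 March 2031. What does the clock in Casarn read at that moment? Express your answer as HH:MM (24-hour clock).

13:45

1 September 2030 is a Sunday, so the first Friday is September 6 and the third is September 20.
1 March 2031 is a Saturday, so the first Sunday is March 2 and the second is March 9.
Daylight saving runs 20 September 2030 – 9 March 2031; 22 March 2031 is outside that window, so Zelal Republic is on standard time at UTC+12:00.
21:30 Zelal Republic − 12h = 09:30 UTC.
1 March 2031 is a Saturday, so the first Monday is March 3 and the fourth is March 24.
1 November 2031 is a Saturday, so the first Monday is November 3 and the third is November 17.
At the standard offset (UTC+04:15), 09:30 UTC + 4h15m = 13:45 Casarn standard time.
The standard-time date in Casarn, 22 March 2031, does not fall between 24 March and 17 November, so daylight saving is not in effect and Casarn is at UTC+04:15.
09:30 UTC + 4h15m = 13:45 Casarn.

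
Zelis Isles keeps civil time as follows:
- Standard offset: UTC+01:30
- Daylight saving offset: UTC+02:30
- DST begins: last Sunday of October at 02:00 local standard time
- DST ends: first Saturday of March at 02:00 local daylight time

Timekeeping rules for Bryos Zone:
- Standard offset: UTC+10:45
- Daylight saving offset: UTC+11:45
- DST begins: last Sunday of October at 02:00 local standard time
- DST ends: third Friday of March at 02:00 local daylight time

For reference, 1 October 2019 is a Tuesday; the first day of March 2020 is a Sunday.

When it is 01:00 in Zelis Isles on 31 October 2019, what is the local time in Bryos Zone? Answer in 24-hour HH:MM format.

1 October 2019 is a Tuesday, so Sundays fall on 6, 13, 20, 27; the last is October 27.
1 March 2020 is a Sunday, so the first Saturday is March 7.
31 October 2019 lies within the daylight-saving period (27 October 2019 – 7 March 2020), so Zelis Isles is on daylight time, UTC+02:30.
01:00 Zelis Isles − 2h30m = 22:30 UTC (rolling into the previous day, 30 October 2019).
1 October 2019 is a Tuesday, so Sundays fall on 6, 13, 20, 27; the last is October 27.
1 March 2020 is a Sunday, so the first Friday is March 6 and the third is March 20.
At the standard offset (UTC+10:45), 22:30 UTC + 10h45m = 09:15 Bryos Zone standard time (rolling into the next day, 31 October 2019).
The standard-time date in Bryos Zone, 31 October 2019, falls between 27 October 2019 and 20 March 2020, so daylight saving is in effect and Bryos Zone is at UTC+11:45.
22:30 UTC + 11h45m = 10:15 Bryos Zone (rolling into the next day, 31 October 2019).

10:15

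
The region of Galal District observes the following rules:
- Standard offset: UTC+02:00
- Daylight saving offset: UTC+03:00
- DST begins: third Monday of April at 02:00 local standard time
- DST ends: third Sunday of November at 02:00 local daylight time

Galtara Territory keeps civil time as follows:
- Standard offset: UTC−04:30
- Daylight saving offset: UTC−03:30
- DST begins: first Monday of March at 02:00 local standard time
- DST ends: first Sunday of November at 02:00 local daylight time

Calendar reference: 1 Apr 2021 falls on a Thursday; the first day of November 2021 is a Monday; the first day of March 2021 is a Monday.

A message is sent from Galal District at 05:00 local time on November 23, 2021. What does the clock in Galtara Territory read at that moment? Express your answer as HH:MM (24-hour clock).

22:30

1 April 2021 is a Thursday, so the first Monday is April 5 and the third is April 19.
1 November 2021 is a Monday, so the first Sunday is November 7 and the third is November 21.
Daylight saving runs 19 April – 21 November; November 23, 2021 is outside that window, so Galal District is on standard time at UTC+02:00.
05:00 Galal District − 2h = 03:00 UTC.
1 March 2021 is a Monday, so the first Monday is March 1.
1 November 2021 is a Monday, so the first Sunday is November 7.
At the standard offset (UTC−04:30), 03:00 UTC − 4h30m = 22:30 Galtara Territory standard time (rolling into the previous day, 22 November 2021).
The standard-time date in Galtara Territory, November 22, 2021, is outside the daylight-saving period (1 March – 7 November), so Galtara Territory is on standard time, UTC−04:30.
03:00 UTC − 4h30m = 22:30 Galtara Territory (rolling into the previous day, 22 November 2021).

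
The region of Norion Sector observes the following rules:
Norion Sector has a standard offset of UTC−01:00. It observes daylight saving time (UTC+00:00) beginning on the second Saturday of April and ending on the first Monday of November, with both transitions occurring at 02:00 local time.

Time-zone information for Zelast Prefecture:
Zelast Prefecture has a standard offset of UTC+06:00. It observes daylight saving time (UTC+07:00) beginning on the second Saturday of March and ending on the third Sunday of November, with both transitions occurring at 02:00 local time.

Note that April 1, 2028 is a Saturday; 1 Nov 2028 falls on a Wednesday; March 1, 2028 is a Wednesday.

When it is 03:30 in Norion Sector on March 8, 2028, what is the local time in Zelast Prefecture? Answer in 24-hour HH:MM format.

1 April 2028 is a Saturday, so the first Saturday is April 1 and the second is April 8.
1 November 2028 is a Wednesday, so the first Monday is November 6.
March 8, 2028 is outside the daylight-saving period (8 April – 6 November), so Norion Sector is on standard time, UTC−01:00.
03:30 Norion Sector + 1h = 04:30 UTC.
1 March 2028 is a Wednesday, so the first Saturday is March 4 and the second is March 11.
1 November 2028 is a Wednesday, so the first Sunday is November 5 and the third is November 19.
At the standard offset (UTC+06:00), 04:30 UTC + 6h = 10:30 Zelast Prefecture standard time.
The standard-time date in Zelast Prefecture, March 8, 2028, is outside the daylight-saving period (11 March – 19 November), so Zelast Prefecture is on standard time, UTC+06:00.
04:30 UTC + 6h = 10:30 Zelast Prefecture.

10:30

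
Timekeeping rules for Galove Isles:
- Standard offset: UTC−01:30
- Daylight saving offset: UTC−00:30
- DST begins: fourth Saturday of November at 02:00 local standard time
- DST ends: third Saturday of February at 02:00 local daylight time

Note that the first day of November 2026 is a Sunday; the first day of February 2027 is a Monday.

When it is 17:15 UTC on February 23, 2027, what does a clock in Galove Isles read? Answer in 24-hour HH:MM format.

1 November 2026 is a Sunday, so the first Saturday is November 7 and the fourth is November 28.
1 February 2027 is a Monday, so the first Saturday is February 6 and the third is February 20.
At the standard offset (UTC−01:30), 17:15 UTC − 1h30m = 15:45 Galove Isles standard time.
The standard-time date in Galove Isles, February 23, 2027, is outside the daylight-saving period (28 November 2026 – 20 February 2027), so Galove Isles is on standard time, UTC−01:30.
17:15 UTC − 1h30m = 15:45 local.

15:45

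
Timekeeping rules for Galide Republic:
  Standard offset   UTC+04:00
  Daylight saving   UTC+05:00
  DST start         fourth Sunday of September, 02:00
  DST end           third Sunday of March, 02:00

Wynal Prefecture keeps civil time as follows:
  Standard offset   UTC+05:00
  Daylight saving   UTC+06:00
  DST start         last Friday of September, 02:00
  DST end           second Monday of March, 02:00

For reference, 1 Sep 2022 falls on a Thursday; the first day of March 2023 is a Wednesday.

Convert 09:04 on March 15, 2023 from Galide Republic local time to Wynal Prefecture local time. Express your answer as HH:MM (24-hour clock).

09:04

1 September 2022 is a Thursday, so the first Sunday is September 4 and the fourth is September 25.
1 March 2023 is a Wednesday, so the first Sunday is March 5 and the third is March 19.
March 15, 2023 falls between 25 September 2022 and 19 March 2023, so daylight saving is in effect and Galide Republic is at UTC+05:00.
09:04 Galide Republic − 5h = 04:04 UTC.
1 September 2022 is a Thursday, so Fridays fall on 2, 9, 16, 23, 30; the last is September 30.
1 March 2023 is a Wednesday, so the first Monday is March 6 and the second is March 13.
At the standard offset (UTC+05:00), 04:04 UTC + 5h = 09:04 Wynal Prefecture standard time.
The standard-time date in Wynal Prefecture, March 15, 2023, does not fall between 30 September 2022 and 13 March 2023, so daylight saving is not in effect and Wynal Prefecture is at UTC+05:00.
04:04 UTC + 5h = 09:04 Wynal Prefecture.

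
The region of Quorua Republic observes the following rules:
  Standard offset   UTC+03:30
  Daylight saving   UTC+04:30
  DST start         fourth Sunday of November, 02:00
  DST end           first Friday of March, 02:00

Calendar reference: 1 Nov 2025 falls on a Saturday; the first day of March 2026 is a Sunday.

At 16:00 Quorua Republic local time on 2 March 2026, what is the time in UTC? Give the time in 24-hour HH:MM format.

1 November 2025 is a Saturday, so the first Sunday is November 2 and the fourth is November 23.
1 March 2026 is a Sunday, so the first Friday is March 6.
2 March 2026 lies within the daylight-saving period (23 November 2025 – 6 March 2026), so Quorua Republic is on daylight time, UTC+04:30.
16:00 local − 4h30m = 11:30 UTC.

11:30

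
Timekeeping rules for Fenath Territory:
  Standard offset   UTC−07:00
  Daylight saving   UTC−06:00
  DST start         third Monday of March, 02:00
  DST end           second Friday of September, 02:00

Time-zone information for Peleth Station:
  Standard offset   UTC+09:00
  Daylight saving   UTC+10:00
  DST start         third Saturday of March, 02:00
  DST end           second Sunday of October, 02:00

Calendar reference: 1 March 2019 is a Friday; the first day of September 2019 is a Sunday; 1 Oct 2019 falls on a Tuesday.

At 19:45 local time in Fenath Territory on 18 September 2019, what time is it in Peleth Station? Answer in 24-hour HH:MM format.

1 March 2019 is a Friday, so the first Monday is March 4 and the third is March 18.
1 September 2019 is a Sunday, so the first Friday is September 6 and the second is September 13.
18 September 2019 is outside the daylight-saving period (18 March – 13 September), so Fenath Territory is on standard time, UTC−07:00.
19:45 Fenath Territory + 7h = 02:45 UTC (rolling into the next day, 19 September 2019).
1 March 2019 is a Friday, so the first Saturday is March 2 and the third is March 16.
1 October 2019 is a Tuesday, so the first Sunday is October 6 and the second is October 13.
At the standard offset (UTC+09:00), 02:45 UTC + 9h = 11:45 Peleth Station standard time.
The standard-time date in Peleth Station, 19 September 2019, falls between 16 March and 13 October, so daylight saving is in effect and Peleth Station is at UTC+10:00.
02:45 UTC + 10h = 12:45 Peleth Station.

12:45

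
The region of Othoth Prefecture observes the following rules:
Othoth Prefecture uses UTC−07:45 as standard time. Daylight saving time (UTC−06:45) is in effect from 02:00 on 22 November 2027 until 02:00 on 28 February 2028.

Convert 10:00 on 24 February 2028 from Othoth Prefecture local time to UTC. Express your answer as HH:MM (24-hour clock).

16:45

Daylight saving runs 22 November 2027 – 28 February 2028; 24 February 2028 is inside that window, so Othoth Prefecture is at UTC−06:45.
10:00 local + 6h45m = 16:45 UTC.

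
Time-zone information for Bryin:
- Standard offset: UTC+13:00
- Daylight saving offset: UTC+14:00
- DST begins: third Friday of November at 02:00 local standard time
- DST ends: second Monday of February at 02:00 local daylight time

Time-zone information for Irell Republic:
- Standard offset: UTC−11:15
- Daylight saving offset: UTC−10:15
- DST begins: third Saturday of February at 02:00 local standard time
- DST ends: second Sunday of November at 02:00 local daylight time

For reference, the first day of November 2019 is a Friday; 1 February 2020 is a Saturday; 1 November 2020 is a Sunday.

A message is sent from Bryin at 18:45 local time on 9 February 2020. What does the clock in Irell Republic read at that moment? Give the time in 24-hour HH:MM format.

1 November 2019 is a Friday, so the first Friday is November 1 and the third is November 15.
1 February 2020 is a Saturday, so the first Monday is February 3 and the second is February 10.
9 February 2020 falls between 15 November 2019 and 10 February 2020, so daylight saving is in effect and Bryin is at UTC+14:00.
18:45 Bryin − 14h = 04:45 UTC.
1 February 2020 is a Saturday, so the first Saturday is February 1 and the third is February 15.
1 November 2020 is a Sunday, so the first Sunday is November 1 and the second is November 8.
At the standard offset (UTC−11:15), 04:45 UTC − 11h15m = 17:30 Irell Republic standard time (rolling into the previous day, 8 February 2020).
The standard-time date in Irell Republic, 8 February 2020, does not fall between 15 February and 8 November, so daylight saving is not in effect and Irell Republic is at UTC−11:15.
04:45 UTC − 11h15m = 17:30 Irell Republic (rolling into the previous day, 8 February 2020).

17:30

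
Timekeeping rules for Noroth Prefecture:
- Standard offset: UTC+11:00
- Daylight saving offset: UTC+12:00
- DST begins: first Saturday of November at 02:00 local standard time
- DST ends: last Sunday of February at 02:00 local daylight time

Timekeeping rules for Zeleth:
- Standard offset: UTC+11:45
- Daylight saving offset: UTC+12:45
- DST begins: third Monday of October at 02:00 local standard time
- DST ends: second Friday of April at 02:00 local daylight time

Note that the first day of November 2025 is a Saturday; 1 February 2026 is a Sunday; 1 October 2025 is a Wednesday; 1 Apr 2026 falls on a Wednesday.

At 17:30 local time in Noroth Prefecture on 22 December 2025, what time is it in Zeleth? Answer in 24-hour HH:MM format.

1 November 2025 is a Saturday, so the first Saturday is November 1.
1 February 2026 is a Sunday, so Sundays fall on 1, 8, 15, 22; the last is February 22.
Daylight saving runs 1 November 2025 – 22 February 2026; 22 December 2025 is inside that window, so Noroth Prefecture is at UTC+12:00.
17:30 Noroth Prefecture − 12h = 05:30 UTC.
1 October 2025 is a Wednesday, so the first Monday is October 6 and the third is October 20.
1 April 2026 is a Wednesday, so the first Friday is April 3 and the second is April 10.
At the standard offset (UTC+11:45), 05:30 UTC + 11h45m = 17:15 Zeleth standard time.
The standard-time date in Zeleth, 22 December 2025, falls between 20 October 2025 and 10 April 2026, so daylight saving is in effect and Zeleth is at UTC+12:45.
05:30 UTC + 12h45m = 18:15 Zeleth.

18:15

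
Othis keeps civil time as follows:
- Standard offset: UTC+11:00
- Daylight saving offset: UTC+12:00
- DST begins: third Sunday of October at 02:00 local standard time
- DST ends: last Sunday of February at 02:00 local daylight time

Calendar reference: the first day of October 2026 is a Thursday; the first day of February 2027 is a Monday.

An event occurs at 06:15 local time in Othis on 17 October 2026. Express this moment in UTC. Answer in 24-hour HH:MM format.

1 October 2026 is a Thursday, so the first Sunday is October 4 and the third is October 18.
1 February 2027 is a Monday, so Sundays fall on 7, 14, 21, 28; the last is February 28.
17 October 2026 does not fall between 18 October 2026 and 28 February 2027, so daylight saving is not in effect and Othis is at UTC+11:00.
06:15 local − 11h = 19:15 UTC (rolling into the previous day, 16 October 2026).

19:15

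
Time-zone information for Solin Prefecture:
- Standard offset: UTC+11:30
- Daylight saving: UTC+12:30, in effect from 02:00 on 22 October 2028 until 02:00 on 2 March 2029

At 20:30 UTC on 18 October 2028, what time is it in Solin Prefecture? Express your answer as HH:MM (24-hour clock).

08:00

At the standard offset (UTC+11:30), 20:30 UTC + 11h30m = 08:00 Solin Prefecture standard time (rolling into the next day, 19 October 2028).
The standard-time date in Solin Prefecture, 19 October 2028, is outside the daylight-saving period (22 October 2028 – 2 March 2029), so Solin Prefecture is on standard time, UTC+11:30.
20:30 UTC + 11h30m = 08:00 local (rolling into the next day, 19 October 2028).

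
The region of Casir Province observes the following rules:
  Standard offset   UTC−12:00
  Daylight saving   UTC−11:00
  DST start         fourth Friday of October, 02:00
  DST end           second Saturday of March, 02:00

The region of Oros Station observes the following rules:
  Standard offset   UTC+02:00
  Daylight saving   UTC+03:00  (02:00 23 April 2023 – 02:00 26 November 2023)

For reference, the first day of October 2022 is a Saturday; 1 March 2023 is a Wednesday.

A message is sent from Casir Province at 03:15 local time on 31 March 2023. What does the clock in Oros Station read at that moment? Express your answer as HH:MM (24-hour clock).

1 October 2022 is a Saturday, so the first Friday is October 7 and the fourth is October 28.
1 March 2023 is a Wednesday, so the first Saturday is March 4 and the second is March 11.
Daylight saving runs 28 October 2022 – 11 March 2023; 31 March 2023 is outside that window, so Casir Province is on standard time at UTC−12:00.
03:15 Casir Province + 12h = 15:15 UTC.
At the standard offset (UTC+02:00), 15:15 UTC + 2h = 17:15 Oros Station standard time.
The standard-time date in Oros Station, 31 March 2023, is outside the daylight-saving period (23 April – 26 November), so Oros Station is on standard time, UTC+02:00.
15:15 UTC + 2h = 17:15 Oros Station.

17:15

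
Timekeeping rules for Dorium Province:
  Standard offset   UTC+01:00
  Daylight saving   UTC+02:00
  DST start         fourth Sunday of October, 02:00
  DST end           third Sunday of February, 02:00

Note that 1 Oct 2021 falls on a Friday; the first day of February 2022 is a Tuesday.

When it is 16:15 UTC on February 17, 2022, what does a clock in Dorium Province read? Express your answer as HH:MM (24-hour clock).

18:15

1 October 2021 is a Friday, so the first Sunday is October 3 and the fourth is October 24.
1 February 2022 is a Tuesday, so the first Sunday is February 6 and the third is February 20.
At the standard offset (UTC+01:00), 16:15 UTC + 1h = 17:15 Dorium Province standard time.
The standard-time date in Dorium Province, February 17, 2022, lies within the daylight-saving period (24 October 2021 – 20 February 2022), so Dorium Province is on daylight time, UTC+02:00.
16:15 UTC + 2h = 18:15 local.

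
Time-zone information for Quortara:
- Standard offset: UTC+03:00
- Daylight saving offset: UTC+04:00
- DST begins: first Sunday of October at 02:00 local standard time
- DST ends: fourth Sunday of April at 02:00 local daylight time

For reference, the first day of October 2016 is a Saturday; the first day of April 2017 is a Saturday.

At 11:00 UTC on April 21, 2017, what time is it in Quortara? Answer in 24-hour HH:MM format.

1 October 2016 is a Saturday, so the first Sunday is October 2.
1 April 2017 is a Saturday, so the first Sunday is April 2 and the fourth is April 23.
At the standard offset (UTC+03:00), 11:00 UTC + 3h = 14:00 Quortara standard time.
The standard-time date in Quortara, April 21, 2017, falls between 2 October 2016 and 23 April 2017, so daylight saving is in effect and Quortara is at UTC+04:00.
11:00 UTC + 4h = 15:00 local.

15:00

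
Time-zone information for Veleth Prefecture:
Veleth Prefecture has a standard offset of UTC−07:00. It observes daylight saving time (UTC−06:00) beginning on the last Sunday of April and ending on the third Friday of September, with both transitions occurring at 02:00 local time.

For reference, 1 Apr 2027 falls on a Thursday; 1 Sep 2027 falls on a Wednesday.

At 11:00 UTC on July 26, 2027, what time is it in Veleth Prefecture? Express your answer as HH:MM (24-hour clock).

05:00

1 April 2027 is a Thursday, so Sundays fall on 4, 11, 18, 25; the last is April 25.
1 September 2027 is a Wednesday, so the first Friday is September 3 and the third is September 17.
At the standard offset (UTC−07:00), 11:00 UTC − 7h = 04:00 Veleth Prefecture standard time.
The standard-time date in Veleth Prefecture, July 26, 2027, lies within the daylight-saving period (25 April – 17 September), so Veleth Prefecture is on daylight time, UTC−06:00.
11:00 UTC − 6h = 05:00 local.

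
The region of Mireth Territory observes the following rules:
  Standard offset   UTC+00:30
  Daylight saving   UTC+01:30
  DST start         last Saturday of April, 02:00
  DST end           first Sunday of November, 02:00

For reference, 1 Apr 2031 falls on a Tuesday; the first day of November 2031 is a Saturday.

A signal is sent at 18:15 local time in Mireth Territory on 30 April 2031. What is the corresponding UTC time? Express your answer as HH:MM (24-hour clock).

16:45

1 April 2031 is a Tuesday, so Saturdays fall on 5, 12, 19, 26; the last is April 26.
1 November 2031 is a Saturday, so the first Sunday is November 2.
30 April 2031 lies within the daylight-saving period (26 April – 2 November), so Mireth Territory is on daylight time, UTC+01:30.
18:15 local − 1h30m = 16:45 UTC.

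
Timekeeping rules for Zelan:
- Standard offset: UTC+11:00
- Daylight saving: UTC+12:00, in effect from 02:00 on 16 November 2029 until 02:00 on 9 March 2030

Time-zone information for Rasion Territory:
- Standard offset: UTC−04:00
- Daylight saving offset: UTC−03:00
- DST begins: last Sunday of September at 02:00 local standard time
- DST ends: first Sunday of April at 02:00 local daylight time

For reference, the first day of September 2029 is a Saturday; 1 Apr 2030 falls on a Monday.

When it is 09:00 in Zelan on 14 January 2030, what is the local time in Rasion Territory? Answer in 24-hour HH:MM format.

18:00

Daylight saving runs 16 November 2029 – 9 March 2030; 14 January 2030 is inside that window, so Zelan is at UTC+12:00.
09:00 Zelan − 12h = 21:00 UTC (rolling into the previous day, 13 January 2030).
1 September 2029 is a Saturday, so Sundays fall on 2, 9, 16, 23, 30; the last is September 30.
1 April 2030 is a Monday, so the first Sunday is April 7.
At the standard offset (UTC−04:00), 21:00 UTC − 4h = 17:00 Rasion Territory standard time.
The standard-time date in Rasion Territory, 13 January 2030, falls between 30 September 2029 and 7 April 2030, so daylight saving is in effect and Rasion Territory is at UTC−03:00.
21:00 UTC − 3h = 18:00 Rasion Territory.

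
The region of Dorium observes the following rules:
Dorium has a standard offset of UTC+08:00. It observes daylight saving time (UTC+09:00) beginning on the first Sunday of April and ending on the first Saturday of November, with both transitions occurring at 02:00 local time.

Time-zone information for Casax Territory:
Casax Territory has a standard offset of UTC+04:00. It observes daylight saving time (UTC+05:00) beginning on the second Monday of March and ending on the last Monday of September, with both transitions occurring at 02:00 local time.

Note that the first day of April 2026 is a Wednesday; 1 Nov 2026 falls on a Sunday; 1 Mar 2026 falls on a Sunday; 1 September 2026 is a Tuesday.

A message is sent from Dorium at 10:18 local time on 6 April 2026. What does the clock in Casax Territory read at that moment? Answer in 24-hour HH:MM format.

1 April 2026 is a Wednesday, so the first Sunday is April 5.
1 November 2026 is a Sunday, so the first Saturday is November 7.
Daylight saving runs 5 April – 7 November; 6 April 2026 is inside that window, so Dorium is at UTC+09:00.
10:18 Dorium − 9h = 01:18 UTC.
1 March 2026 is a Sunday, so the first Monday is March 2 and the second is March 9.
1 September 2026 is a Tuesday, so Mondays fall on 7, 14, 21, 28; the last is September 28.
At the standard offset (UTC+04:00), 01:18 UTC + 4h = 05:18 Casax Territory standard time.
The standard-time date in Casax Territory, 6 April 2026, falls between 9 March and 28 September, so daylight saving is in effect and Casax Territory is at UTC+05:00.
01:18 UTC + 5h = 06:18 Casax Territory.

06:18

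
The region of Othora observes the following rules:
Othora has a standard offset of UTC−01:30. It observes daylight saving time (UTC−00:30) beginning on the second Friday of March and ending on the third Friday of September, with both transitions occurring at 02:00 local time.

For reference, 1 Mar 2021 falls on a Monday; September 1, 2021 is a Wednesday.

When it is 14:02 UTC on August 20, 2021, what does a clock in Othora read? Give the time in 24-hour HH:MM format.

13:32

1 March 2021 is a Monday, so the first Friday is March 5 and the second is March 12.
1 September 2021 is a Wednesday, so the first Friday is September 3 and the third is September 17.
At the standard offset (UTC−01:30), 14:02 UTC − 1h30m = 12:32 Othora standard time.
The standard-time date in Othora, August 20, 2021, falls between 12 March and 17 September, so daylight saving is in effect and Othora is at UTC−00:30.
14:02 UTC − 0h30m = 13:32 local.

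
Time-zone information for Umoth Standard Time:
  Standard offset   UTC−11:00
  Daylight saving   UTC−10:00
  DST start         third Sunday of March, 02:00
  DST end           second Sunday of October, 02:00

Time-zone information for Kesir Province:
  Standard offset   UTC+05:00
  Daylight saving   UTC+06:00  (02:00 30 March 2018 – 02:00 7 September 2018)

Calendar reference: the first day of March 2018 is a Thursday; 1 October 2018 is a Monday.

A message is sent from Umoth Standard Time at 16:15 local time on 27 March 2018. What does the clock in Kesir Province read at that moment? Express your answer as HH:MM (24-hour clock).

07:15

1 March 2018 is a Thursday, so the first Sunday is March 4 and the third is March 18.
1 October 2018 is a Monday, so the first Sunday is October 7 and the second is October 14.
27 March 2018 falls between 18 March and 14 October, so daylight saving is in effect and Umoth Standard Time is at UTC−10:00.
16:15 Umoth Standard Time + 10h = 02:15 UTC (rolling into the next day, 28 March 2018).
At the standard offset (UTC+05:00), 02:15 UTC + 5h = 07:15 Kesir Province standard time.
Daylight saving runs 30 March – 7 September; the standard-time date in Kesir Province, 28 March 2018, is outside that window, so Kesir Province is on standard time at UTC+05:00.
02:15 UTC + 5h = 07:15 Kesir Province.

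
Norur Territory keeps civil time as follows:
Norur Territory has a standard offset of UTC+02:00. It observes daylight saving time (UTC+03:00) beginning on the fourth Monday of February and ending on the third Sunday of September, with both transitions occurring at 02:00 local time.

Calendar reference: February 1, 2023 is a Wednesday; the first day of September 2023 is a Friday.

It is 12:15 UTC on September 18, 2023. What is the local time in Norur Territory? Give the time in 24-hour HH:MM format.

14:15

1 February 2023 is a Wednesday, so the first Monday is February 6 and the fourth is February 27.
1 September 2023 is a Friday, so the first Sunday is September 3 and the third is September 17.
At the standard offset (UTC+02:00), 12:15 UTC + 2h = 14:15 Norur Territory standard time.
The standard-time date in Norur Territory, September 18, 2023, is outside the daylight-saving period (27 February – 17 September), so Norur Territory is on standard time, UTC+02:00.
12:15 UTC + 2h = 14:15 local.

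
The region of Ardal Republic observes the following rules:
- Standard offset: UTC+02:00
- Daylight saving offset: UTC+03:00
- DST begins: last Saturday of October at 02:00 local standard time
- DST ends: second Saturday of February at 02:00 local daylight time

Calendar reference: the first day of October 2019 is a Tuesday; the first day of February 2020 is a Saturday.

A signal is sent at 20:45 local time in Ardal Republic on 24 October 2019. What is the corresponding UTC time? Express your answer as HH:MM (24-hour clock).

1 October 2019 is a Tuesday, so Saturdays fall on 5, 12, 19, 26; the last is October 26.
1 February 2020 is a Saturday, so the first Saturday is February 1 and the second is February 8.
Daylight saving runs 26 October 2019 – 8 February 2020; 24 October 2019 is outside that window, so Ardal Republic is on standard time at UTC+02:00.
20:45 local − 2h = 18:45 UTC.

18:45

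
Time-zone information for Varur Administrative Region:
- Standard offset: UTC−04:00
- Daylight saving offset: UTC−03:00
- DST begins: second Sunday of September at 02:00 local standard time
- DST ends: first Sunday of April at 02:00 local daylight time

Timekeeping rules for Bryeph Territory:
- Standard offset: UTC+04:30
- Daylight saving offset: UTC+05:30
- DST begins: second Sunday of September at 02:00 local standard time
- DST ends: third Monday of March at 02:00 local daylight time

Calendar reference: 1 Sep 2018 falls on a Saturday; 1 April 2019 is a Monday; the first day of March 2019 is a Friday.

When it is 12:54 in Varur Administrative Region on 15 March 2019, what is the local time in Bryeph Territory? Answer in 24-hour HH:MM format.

1 September 2018 is a Saturday, so the first Sunday is September 2 and the second is September 9.
1 April 2019 is a Monday, so the first Sunday is April 7.
15 March 2019 lies within the daylight-saving period (9 September 2018 – 7 April 2019), so Varur Administrative Region is on daylight time, UTC−03:00.
12:54 Varur Administrative Region + 3h = 15:54 UTC.
1 September 2018 is a Saturday, so the first Sunday is September 2 and the second is September 9.
1 March 2019 is a Friday, so the first Monday is March 4 and the third is March 18.
At the standard offset (UTC+04:30), 15:54 UTC + 4h30m = 20:24 Bryeph Territory standard time.
The standard-time date in Bryeph Territory, 15 March 2019, lies within the daylight-saving period (9 September 2018 – 18 March 2019), so Bryeph Territory is on daylight time, UTC+05:30.
15:54 UTC + 5h30m = 21:24 Bryeph Territory.

21:24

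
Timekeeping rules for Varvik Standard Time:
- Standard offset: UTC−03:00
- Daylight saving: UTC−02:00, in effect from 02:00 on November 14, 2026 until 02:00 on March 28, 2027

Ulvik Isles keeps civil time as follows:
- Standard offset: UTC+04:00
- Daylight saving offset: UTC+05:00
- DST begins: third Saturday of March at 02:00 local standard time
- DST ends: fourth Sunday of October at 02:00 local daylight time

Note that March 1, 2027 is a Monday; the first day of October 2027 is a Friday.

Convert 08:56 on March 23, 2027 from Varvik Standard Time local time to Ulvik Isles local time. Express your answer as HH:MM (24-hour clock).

15:56

March 23, 2027 falls between 14 November 2026 and 28 March 2027, so daylight saving is in effect and Varvik Standard Time is at UTC−02:00.
08:56 Varvik Standard Time + 2h = 10:56 UTC.
1 March 2027 is a Monday, so the first Saturday is March 6 and the third is March 20.
1 October 2027 is a Friday, so the first Sunday is October 3 and the fourth is October 24.
At the standard offset (UTC+04:00), 10:56 UTC + 4h = 14:56 Ulvik Isles standard time.
The standard-time date in Ulvik Isles, March 23, 2027, lies within the daylight-saving period (20 March – 24 October), so Ulvik Isles is on daylight time, UTC+05:00.
10:56 UTC + 5h = 15:56 Ulvik Isles.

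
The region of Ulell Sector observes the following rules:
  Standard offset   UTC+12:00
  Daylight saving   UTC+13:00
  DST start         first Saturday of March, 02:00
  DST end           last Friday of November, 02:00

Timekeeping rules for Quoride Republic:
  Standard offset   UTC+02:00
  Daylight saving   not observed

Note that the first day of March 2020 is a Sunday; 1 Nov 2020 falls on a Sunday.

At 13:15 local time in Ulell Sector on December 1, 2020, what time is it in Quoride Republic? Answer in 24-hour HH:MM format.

1 March 2020 is a Sunday, so the first Saturday is March 7.
1 November 2020 is a Sunday, so Fridays fall on 6, 13, 20, 27; the last is November 27.
December 1, 2020 is outside the daylight-saving period (7 March – 27 November), so Ulell Sector is on standard time, UTC+12:00.
13:15 Ulell Sector − 12h = 01:15 UTC.
Quoride Republic has no daylight saving, so its offset is UTC+02:00 year-round.
01:15 UTC + 2h = 03:15 Quoride Republic.

03:15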